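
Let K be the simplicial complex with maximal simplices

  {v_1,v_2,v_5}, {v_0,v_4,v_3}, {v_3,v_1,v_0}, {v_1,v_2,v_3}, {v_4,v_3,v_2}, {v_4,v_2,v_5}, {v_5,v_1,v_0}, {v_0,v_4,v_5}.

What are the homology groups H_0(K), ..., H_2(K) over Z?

H_0 = Z,  H_1 = 0,  H_2 = Z.

Order the vertices as v_0 < v_1 < v_2 < v_3 < v_4 < v_5. Listing each simplex with vertices in this order, K has dimension 2 with simplices:

  0-simplices (6): [v_0], [v_1], [v_2], [v_3], [v_4], [v_5]
  1-simplices (12): [v_0,v_1], [v_0,v_3], [v_0,v_4], [v_0,v_5], [v_1,v_2], [v_1,v_3], [v_1,v_5], [v_2,v_3], [v_2,v_4], [v_2,v_5], [v_3,v_4], [v_4,v_5]
  2-simplices (8): [v_0,v_1,v_3], [v_0,v_1,v_5], [v_0,v_3,v_4], [v_0,v_4,v_5], [v_1,v_2,v_3], [v_1,v_2,v_5], [v_2,v_3,v_4], [v_2,v_4,v_5]

Hence C_0 ≅ Z^6, C_1 ≅ Z^12, C_2 ≅ Z^8.

The boundary map ∂_1: C_1 → C_0 sends each edge [p,q] (with p < q) to q − p.
This gives a 6×12 integer matrix of rank 5; reducing to Smith normal form yields diagonal entries (1,1,1,1,1).

The boundary map ∂_2: C_2 → C_1 sends each 2-simplex [p,q,r] to [q,r] − [p,r] + [p,q]. For instance
  ∂[v_1,v_2,v_5] = [v_2,v_5] − [v_1,v_5] + [v_1,v_2],
  ∂[v_1,v_2,v_3] = [v_2,v_3] − [v_1,v_3] + [v_1,v_2].
This gives a 12×8 integer matrix of rank 7; reducing to Smith normal form yields diagonal entries (1,1,1,1,1,1,1).

Computing H_k = (kernel of ∂_k) / (image of ∂_{k+1}):

  H_0: rank C_0 − rank ∂_1 = 6 − 5 = 1, and the invariant factors of ∂_1 are all 1, so H_0 = Z.
  H_1: rank ker ∂_1 − rank ∂_2 = (12 − 5) − 7 = 0, and the invariant factors of ∂_2 are all 1, so H_1 = 0.
  H_2: rank ker ∂_2 − rank ∂_3 = (8 − 7) − 0 = 1, and there is no ∂_3, so H_2 = Z.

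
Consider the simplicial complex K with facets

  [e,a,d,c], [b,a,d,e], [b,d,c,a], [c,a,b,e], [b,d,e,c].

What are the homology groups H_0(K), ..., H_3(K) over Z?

Order the vertices as a < b < c < d < e. Listing each simplex with vertices in this order, K has dimension 3 with simplices:

  0-simplices (5): a, b, c, d, e
  1-simplices (10): ab, ac, ad, ae, bc, bd, be, cd, ce, de
  2-simplices (10): abc, abd, abe, acd, ace, ade, bcd, bce, bde, cde
  3-simplices (5): abcd, abce, abde, acde, bcde

Hence C_0 ≅ Z^5, C_1 ≅ Z^10, C_2 ≅ Z^10, C_3 ≅ Z^5.

The boundary map ∂_1: C_1 → C_0 sends each edge [p,q] (with p < q) to q − p. For instance
  ∂ad = d − a.
The resulting 5×10 matrix has rank 4, and its Smith normal form has invariant factors (1,1,1,1).

The boundary map ∂_2: C_2 → C_1 sends each 2-simplex [p,q,r] to [q,r] − [p,r] + [p,q]. For instance
  ∂bde = de − be + bd,
  ∂ace = ce − ae + ac.
The 10×10 boundary matrix has rank 6 and Smith normal form diag(1,1,1,1,1,1).

∂_3: C_3 → C_2 sends each 3-simplex σ to the alternating sum Σ_i (−1)^i (σ with its i-th vertex removed). For instance
  ∂abde = bde − ade + abe − abd,
  ∂acde = cde − ade + ace − acd.
As a 10×5 matrix over Z this has rank 4, with invariant factors (1,1,1,1).

Computing H_k = (kernel of ∂_k) / (image of ∂_{k+1}):

  H_0: rank C_0 − rank ∂_1 = 5 − 4 = 1, and the invariant factors of ∂_1 are all 1, so H_0 ≅ Z.
  H_1: rank ker ∂_1 − rank ∂_2 = (10 − 4) − 6 = 0, and the invariant factors of ∂_2 are all 1, so H_1 ≅ 0.
  H_2: rank ker ∂_2 − rank ∂_3 = (10 − 6) − 4 = 0, and the invariant factors of ∂_3 are all 1, so H_2 ≅ 0.
  H_3: rank ker ∂_3 − rank ∂_4 = (5 − 4) − 0 = 1, and there is no ∂_4, so H_3 ≅ Z.

H_0 = Z,  H_1 = 0,  H_2 = 0,  H_3 = Z.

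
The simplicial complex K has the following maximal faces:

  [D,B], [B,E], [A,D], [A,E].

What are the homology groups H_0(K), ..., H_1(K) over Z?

Take the total order A < B < D < E on the vertex set. Then K (dimension 1) consists of the simplices:

  0-simplices (4): A, B, D, E
  1-simplices (4): AD, AE, BD, BE

Hence C_0 ≅ Z^4, C_1 ≅ Z^4.

The boundary map ∂_1: C_1 → C_0 maps an edge to its endpoints' difference, ∂[p,q] = q − p.
As a 4×4 matrix over Z this has rank 3, with invariant factors (1,1,1).

Now H_k = ker ∂_k / im ∂_{k+1}, so:

  H_0: rank C_0 − rank ∂_1 = 4 − 3 = 1, and the invariant factors of ∂_1 are all 1, so H_0 ≅ Z.
  H_1: rank ker ∂_1 − rank ∂_2 = (4 − 3) − 0 = 1, and there is no ∂_2, so H_1 ≅ Z.

As a check, the Euler characteristic is 4 − 4 = 0, which agrees with 1 − 1 = 0.
(K is a triangulation of the circle S^1.)

H_0 ≅ Z,  H_1 ≅ Z.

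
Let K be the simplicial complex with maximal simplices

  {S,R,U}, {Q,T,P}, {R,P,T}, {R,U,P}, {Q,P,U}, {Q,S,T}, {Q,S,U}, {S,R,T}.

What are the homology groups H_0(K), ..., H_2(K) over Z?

H_0 = Z,  H_1 = 0,  H_2 = Z.

Order the vertices as P < Q < R < S < T < U. Listing each simplex with vertices in this order, K has dimension 2 with simplices:

  0-simplices (6): P, Q, R, S, T, U
  1-simplices (12): PQ, PR, PT, PU, QS, QT, QU, RS, RT, RU, ST, SU
  2-simplices (8): PQT, PQU, PRT, PRU, QST, QSU, RST, RSU

giving chain groups C_0 ≅ Z^6, C_1 ≅ Z^12, C_2 ≅ Z^8.

∂_1: C_1 → C_0 sends each edge [p,q] (with p < q) to q − p.
As a 6×12 matrix over Z this has rank 5, with invariant factors (1,1,1,1,1).

Boundary ∂_2: C_2 → C_1 acts by ∂[p,q,r] = [q,r] − [p,r] + [p,q]. For instance
  ∂PRU = RU − PU + PR,
  ∂PRT = RT − PT + PR.
This gives a 12×8 integer matrix of rank 7; reducing to Smith normal form yields diagonal entries (1,1,1,1,1,1,1).

From H_k ≅ ker(∂_k) / im(∂_{k+1}) we obtain:

  H_0: rank C_0 − rank ∂_1 = 6 − 5 = 1, and the invariant factors of ∂_1 are all 1, so H_0 = Z.
  H_1: rank ker ∂_1 − rank ∂_2 = (12 − 5) − 7 = 0, and the invariant factors of ∂_2 are all 1, so H_1 = 0.
  H_2: rank ker ∂_2 − rank ∂_3 = (8 − 7) − 0 = 1, and there is no ∂_3, so H_2 = Z.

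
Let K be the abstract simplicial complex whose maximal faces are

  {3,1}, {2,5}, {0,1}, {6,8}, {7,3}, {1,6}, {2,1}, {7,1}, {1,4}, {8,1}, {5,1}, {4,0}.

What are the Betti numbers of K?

b_0 = 1, b_1 = 4.

Order the vertices as 0 < 1 < 2 < 3 < 4 < 5 < 6 < 7 < 8. Listing each simplex with vertices in this order, K has dimension 1 with simplices:

  0-simplices (9): [0], [1], [2], [3], [4], [5], [6], [7], [8]
  1-simplices (12): [0,1], [0,4], [1,2], [1,3], [1,4], [1,5], [1,6], [1,7], [1,8], [2,5], [3,7], [6,8]

so the chain groups are C_0 ≅ Z^9, C_1 ≅ Z^12.

The boundary map ∂_1: C_1 → C_0 sends each edge [p,q] (with p < q) to q − p. For instance
  ∂[0,4] = [4] − [0].
This gives a 9×12 integer matrix of rank 8; reducing to Smith normal form yields diagonal entries (1,1,1,1,1,1,1,1).

Now H_k = ker ∂_k / im ∂_{k+1}, so:

  H_0: rank C_0 − rank ∂_1 = 9 − 8 = 1, and the invariant factors of ∂_1 are all 1, so H_0 ≅ Z.
  H_1: rank ker ∂_1 − rank ∂_2 = (12 − 8) − 0 = 4, and there is no ∂_2, so H_1 ≅ Z^4.

(K is a triangulation of a wedge of 4 circles.)

Hence the Betti numbers are b_0 = 1, b_1 = 4.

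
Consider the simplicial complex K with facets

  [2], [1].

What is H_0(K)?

We work with the vertex ordering 1 < 2. The simplices of K, each written with vertices in increasing order, are:

  0-simplices (2): [1], [2]

giving chain groups C_0 ≅ Z^2.

Computing H_k = (kernel of ∂_k) / (image of ∂_{k+1}):

  H_0: rank C_0 − rank ∂_1 = 2 − 0 = 2, and there is no ∂_1, so H_0 = Z^2.

H_0 = Z^2.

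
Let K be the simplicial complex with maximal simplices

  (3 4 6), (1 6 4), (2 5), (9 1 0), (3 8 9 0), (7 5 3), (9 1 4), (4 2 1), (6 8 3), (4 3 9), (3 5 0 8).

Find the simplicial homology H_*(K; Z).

Fix the vertex order 0 < 1 < 2 < 3 < 4 < 5 < 6 < 7 < 8 < 9 and write every simplex with vertices in increasing order. Then dim K = 3 and the simplices of K are:

  0-simplices (10): [0], [1], [2], [3], [4], [5], [6], [7], [8], [9]
  1-simplices (23): [0,1], [0,3], [0,5], [0,8], [0,9], [1,2], [1,4], [1,6], [1,9], [2,4], [2,5], [3,4], [3,5], [3,6], [3,7], [3,8], [3,9], [4,6], [4,9], [5,7], [5,8], [6,8], [8,9]
  2-simplices (15): [0,1,9], [0,3,5], [0,3,8], [0,3,9], [0,5,8], [0,8,9], [1,2,4], [1,4,6], [1,4,9], [3,4,6], [3,4,9], [3,5,7], [3,5,8], [3,6,8], [3,8,9]
  3-simplices (2): [0,3,5,8], [0,3,8,9]

Hence C_0 ≅ Z^10, C_1 ≅ Z^23, C_2 ≅ Z^15, C_3 ≅ Z^2.

The boundary map ∂_1: C_1 → C_0 maps an edge to its endpoints' difference, ∂[p,q] = q − p.
The resulting 10×23 matrix has rank 9, and its Smith normal form has invariant factors (1,1,1,1,1,1,1,1,1).

∂_2: C_2 → C_1 sends each 2-simplex [p,q,r] to [q,r] − [p,r] + [p,q]. For instance
  ∂[3,5,8] = [5,8] − [3,8] + [3,5],
  ∂[3,6,8] = [6,8] − [3,8] + [3,6].
The 23×15 boundary matrix has rank 13 and Smith normal form diag(1,1,1,1,1,1,1,1,1,1,1,1,1).

Boundary ∂_3: C_3 → C_2 sends each 3-simplex σ to the alternating sum Σ_i (−1)^i (σ with its i-th vertex removed). For instance
  ∂[0,3,8,9] = [3,8,9] − [0,8,9] + [0,3,9] − [0,3,8],
  ∂[0,3,5,8] = [3,5,8] − [0,5,8] + [0,3,8] − [0,3,5].
This gives a 15×2 integer matrix of rank 2; reducing to Smith normal form yields diagonal entries (1,1).

Now H_k = ker ∂_k / im ∂_{k+1}, so:

  H_0: rank C_0 − rank ∂_1 = 10 − 9 = 1, and the invariant factors of ∂_1 are all 1, so H_0 ≅ Z.
  H_1: rank ker ∂_1 − rank ∂_2 = (23 − 9) − 13 = 1, and the invariant factors of ∂_2 are all 1, so H_1 ≅ Z.
  H_2: rank ker ∂_2 − rank ∂_3 = (15 − 13) − 2 = 0, and the invariant factors of ∂_3 are all 1, so H_2 ≅ 0.
  H_3: rank ker ∂_3 − rank ∂_4 = (2 − 2) − 0 = 0, and there is no ∂_4, so H_3 ≅ 0.

As a check, the Euler characteristic is 10 − 23 + 15 − 2 = 0, which agrees with 1 − 1 + 0 − 0 = 0.

H_0 ≅ Z,  H_1 ≅ Z,  H_2 = 0,  H_3 = 0.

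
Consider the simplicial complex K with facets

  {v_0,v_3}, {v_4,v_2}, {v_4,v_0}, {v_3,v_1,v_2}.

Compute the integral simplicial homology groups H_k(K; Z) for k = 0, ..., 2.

Take the total order v_0 < v_1 < v_2 < v_3 < v_4 on the vertex set. Then K (dimension 2) consists of the simplices:

  0-simplices (5): [v_0], [v_1], [v_2], [v_3], [v_4]
  1-simplices (6): [v_0,v_3], [v_0,v_4], [v_1,v_2], [v_1,v_3], [v_2,v_3], [v_2,v_4]
  2-simplices (1): [v_1,v_2,v_3]

giving chain groups C_0 ≅ Z^5, C_1 ≅ Z^6, C_2 ≅ Z^1.

Boundary ∂_1: C_1 → C_0 is given by ∂[p,q] = [q] − [p]. For instance
  ∂[v_1,v_3] = [v_3] − [v_1].
The resulting 5×6 matrix has rank 4, and its Smith normal form has invariant factors (1,1,1,1).

∂_2: C_2 → C_1 sends each 2-simplex [p,q,r] to [q,r] − [p,r] + [p,q]. For instance
  ∂[v_1,v_2,v_3] = [v_2,v_3] − [v_1,v_3] + [v_1,v_2].
The 6×1 boundary matrix has rank 1 and Smith normal form diag(1).

Now H_k = ker ∂_k / im ∂_{k+1}, so:

  H_0: rank C_0 − rank ∂_1 = 5 − 4 = 1, and the invariant factors of ∂_1 are all 1, so H_0 = Z.
  H_1: rank ker ∂_1 − rank ∂_2 = (6 − 4) − 1 = 1, and the invariant factors of ∂_2 are all 1, so H_1 = Z.
  H_2: rank ker ∂_2 − rank ∂_3 = (1 − 1) − 0 = 0, and there is no ∂_3, so H_2 = 0.

H_0 ≅ Z,  H_1 ≅ Z,  H_2 = 0.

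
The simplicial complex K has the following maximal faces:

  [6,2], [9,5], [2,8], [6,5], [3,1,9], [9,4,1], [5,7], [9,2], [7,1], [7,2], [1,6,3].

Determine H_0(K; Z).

Fix the vertex order 1 < 2 < 3 < 4 < 5 < 6 < 7 < 8 < 9 and write every simplex with vertices in increasing order. Then dim K = 2 and the simplices of K are:

  0-simplices (9): [1], [2], [3], [4], [5], [6], [7], [8], [9]
  1-simplices (15): [1,3], [1,4], [1,6], [1,7], [1,9], [2,6], [2,7], [2,8], [2,9], [3,6], [3,9], [4,9], [5,6], [5,7], [5,9]
  2-simplices (3): [1,3,6], [1,3,9], [1,4,9]

giving chain groups C_0 ≅ Z^9, C_1 ≅ Z^15, C_2 ≅ Z^3.

∂_1: C_1 → C_0 maps an edge to its endpoints' difference, ∂[p,q] = q − p. For instance
  ∂[1,4] = [4] − [1].
The 9×15 boundary matrix has rank 8 and Smith normal form diag(1,1,1,1,1,1,1,1).

The boundary map ∂_2: C_2 → C_1 sends each 2-simplex [p,q,r] to [q,r] − [p,r] + [p,q]. For instance
  ∂[1,3,6] = [3,6] − [1,6] + [1,3],
  ∂[1,4,9] = [4,9] − [1,9] + [1,4].
As a 15×3 matrix over Z this has rank 3, with invariant factors (1,1,1).

Reading off H_k = ker ∂_k / im ∂_{k+1}:

  H_0: rank C_0 − rank ∂_1 = 9 − 8 = 1, and the invariant factors of ∂_1 are all 1, so H_0 ≅ Z.

H_0 = Z.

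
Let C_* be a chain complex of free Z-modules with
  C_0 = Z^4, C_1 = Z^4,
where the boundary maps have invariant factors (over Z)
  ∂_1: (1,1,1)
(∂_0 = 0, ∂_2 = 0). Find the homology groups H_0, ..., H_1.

H_0 ≅ Z,  H_1 ≅ Z.

H_0: b_0 = 4 − 0 − 3 = 1; torsion from ∂_1 factors > 1: none. So H_0 ≅ Z.
H_1: b_1 = 4 − 3 − 0 = 1; torsion from ∂_2 factors > 1: none. So H_1 ≅ Z.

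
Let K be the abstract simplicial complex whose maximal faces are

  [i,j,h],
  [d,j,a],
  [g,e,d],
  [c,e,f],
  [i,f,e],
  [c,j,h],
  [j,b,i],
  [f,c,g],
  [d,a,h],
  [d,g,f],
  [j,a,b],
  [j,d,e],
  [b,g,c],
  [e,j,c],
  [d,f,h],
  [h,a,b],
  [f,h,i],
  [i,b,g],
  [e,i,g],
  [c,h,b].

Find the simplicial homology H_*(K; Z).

We work with the vertex ordering a < b < c < d < e < f < g < h < i < j. The simplices of K, each written with vertices in increasing order, are:

  0-simplices (10): a, b, c, d, e, f, g, h, i, j
  1-simplices (30): ab, ad, ah, aj, bc, bg, bh, bi, bj, ce, cf, cg, ch, cj, de, df, dg, dh, dj, ef, eg, ei, ej, fg, fh, fi, gi, hi, hj, ij
  2-simplices (20): abh, abj, adh, adj, bcg, bch, bgi, bij, cef, cej, cfg, chj, deg, dej, dfg, dfh, efi, egi, fhi, hij

so the chain groups are C_0 ≅ Z^10, C_1 ≅ Z^30, C_2 ≅ Z^20.

The boundary map ∂_1: C_1 → C_0 maps an edge to its endpoints' difference, ∂[p,q] = q − p. For instance
  ∂ef = f − e.
As a 10×30 matrix over Z this has rank 9, with invariant factors (1,1,1,1,1,1,1,1,1).

∂_2: C_2 → C_1 acts by ∂[p,q,r] = [q,r] − [p,r] + [p,q]. For instance
  ∂fhi = hi − fi + fh,
  ∂hij = ij − hj + hi.
The resulting 30×20 matrix has rank 20, and its Smith normal form has invariant factors (1,1,1,1,1,1,1,1,1,1,1,1,1,1,1,1,1,1,1,2).

Now H_k = ker ∂_k / im ∂_{k+1}, so:

  H_0: rank C_0 − rank ∂_1 = 10 − 9 = 1, and the invariant factors of ∂_1 are all 1, so H_0 ≅ Z.
  H_1: rank ker ∂_1 − rank ∂_2 = (30 − 9) − 20 = 1, and ∂_2 has invariant factor 2 > 1, so H_1 ≅ Z × Z/2.
  H_2: rank ker ∂_2 − rank ∂_3 = (20 − 20) − 0 = 0, and there is no ∂_3, so H_2 ≅ 0.

(K is a triangulation of the Klein bottle.)

H_0 = Z,  H_1 = Z × Z/2,  H_2 = 0.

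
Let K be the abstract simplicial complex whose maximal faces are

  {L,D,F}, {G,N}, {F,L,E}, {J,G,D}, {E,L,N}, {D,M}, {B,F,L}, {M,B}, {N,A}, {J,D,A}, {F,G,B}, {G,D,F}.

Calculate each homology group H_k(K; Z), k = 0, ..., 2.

H_0 ≅ Z,  H_1 ≅ Z^3,  H_2 = 0.

Take the total order A < B < D < E < F < G < J < L < M < N on the vertex set. Then K (dimension 2) consists of the simplices:

  0-simplices (10): A, B, D, E, F, G, J, L, M, N
  1-simplices (20): AD, AJ, AN, BF, BG, BL, BM, DF, DG, DJ, DL, DM, EF, EL, EN, FG, FL, GJ, GN, LN
  2-simplices (8): ADJ, BFG, BFL, DFG, DFL, DGJ, EFL, ELN

so the chain groups are C_0 ≅ Z^10, C_1 ≅ Z^20, C_2 ≅ Z^8.

∂_1: C_1 → C_0 sends each edge [p,q] (with p < q) to q − p. For instance
  ∂EF = F − E.
As a 10×20 matrix over Z this has rank 9, with invariant factors (1,1,1,1,1,1,1,1,1).

The boundary map ∂_2: C_2 → C_1 maps a triangle to the signed sum of its edges. For instance
  ∂DGJ = GJ − DJ + DG,
  ∂EFL = FL − EL + EF.
The 20×8 boundary matrix has rank 8 and Smith normal form diag(1,1,1,1,1,1,1,1).

Now H_k = ker ∂_k / im ∂_{k+1}, so:

  H_0: rank C_0 − rank ∂_1 = 10 − 9 = 1, and the invariant factors of ∂_1 are all 1, so H_0 = Z.
  H_1: rank ker ∂_1 − rank ∂_2 = (20 − 9) − 8 = 3, and the invariant factors of ∂_2 are all 1, so H_1 = Z^3.
  H_2: rank ker ∂_2 − rank ∂_3 = (8 − 8) − 0 = 0, and there is no ∂_3, so H_2 = 0.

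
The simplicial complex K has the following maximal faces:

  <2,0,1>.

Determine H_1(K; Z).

We work with the vertex ordering 0 < 1 < 2. The simplices of K, each written with vertices in increasing order, are:

  0-simplices (3): [0], [1], [2]
  1-simplices (3): [0,1], [0,2], [1,2]
  2-simplices (1): [0,1,2]

so the chain groups are C_0 ≅ Z^3, C_1 ≅ Z^3, C_2 ≅ Z^1.

The boundary map ∂_1: C_1 → C_0 sends each edge [p,q] (with p < q) to q − p. For instance
  ∂[0,2] = [2] − [0].
This gives a 3×3 integer matrix of rank 2; reducing to Smith normal form yields diagonal entries (1,1).

∂_2: C_2 → C_1 acts by ∂[p,q,r] = [q,r] − [p,r] + [p,q]. For instance
  ∂[0,1,2] = [1,2] − [0,2] + [0,1].
The resulting 3×1 matrix has rank 1, and its Smith normal form has invariant factors (1).

Reading off H_k = ker ∂_k / im ∂_{k+1}:

  H_1: rank ker ∂_1 − rank ∂_2 = (3 − 2) − 1 = 0, and the invariant factors of ∂_2 are all 1, so H_1 = 0.

(K is a triangulation of the 2-simplex.)

H_1 = 0.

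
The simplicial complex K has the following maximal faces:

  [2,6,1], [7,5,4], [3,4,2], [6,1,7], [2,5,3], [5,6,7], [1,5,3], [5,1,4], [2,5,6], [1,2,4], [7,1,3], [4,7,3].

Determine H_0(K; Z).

H_0 = Z.

Order the vertices as 1 < 2 < 3 < 4 < 5 < 6 < 7. Listing each simplex with vertices in this order, K has dimension 2 with simplices:

  0-simplices (7): [1], [2], [3], [4], [5], [6], [7]
  1-simplices (18): [1,2], [1,3], [1,4], [1,5], [1,6], [1,7], [2,3], [2,4], [2,5], [2,6], [3,4], [3,5], [3,7], [4,5], [4,7], [5,6], [5,7], [6,7]
  2-simplices (12): [1,2,4], [1,2,6], [1,3,5], [1,3,7], [1,4,5], [1,6,7], [2,3,4], [2,3,5], [2,5,6], [3,4,7], [4,5,7], [5,6,7]

giving chain groups C_0 ≅ Z^7, C_1 ≅ Z^18, C_2 ≅ Z^12.

The boundary map ∂_1: C_1 → C_0 maps an edge to its endpoints' difference, ∂[p,q] = q − p. For instance
  ∂[1,2] = [2] − [1].
As a 7×18 matrix over Z this has rank 6, with invariant factors (1,1,1,1,1,1).

Boundary ∂_2: C_2 → C_1 acts by ∂[p,q,r] = [q,r] − [p,r] + [p,q]. For instance
  ∂[5,6,7] = [6,7] − [5,7] + [5,6],
  ∂[2,3,4] = [3,4] − [2,4] + [2,3].
As a 18×12 matrix over Z this has rank 12, with invariant factors (1,1,1,1,1,1,1,1,1,1,1,2).

From H_k ≅ ker(∂_k) / im(∂_{k+1}) we obtain:

  H_0: rank C_0 − rank ∂_1 = 7 − 6 = 1, and the invariant factors of ∂_1 are all 1, so H_0 = Z.

(K is a triangulation of the real projective plane RP^2.)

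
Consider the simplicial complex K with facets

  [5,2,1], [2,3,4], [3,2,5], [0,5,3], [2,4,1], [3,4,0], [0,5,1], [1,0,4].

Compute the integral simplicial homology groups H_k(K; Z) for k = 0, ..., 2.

H_0 = Z,  H_1 = 0,  H_2 = Z.

K has 6 vertices, 12 edges, 8 triangles.
rank ∂_0 = 0, rank ∂_1 = 5 ⇒ b_0 = 6 − 0 − 5 = 1; all invariant factors of ∂_1 are 1 so no torsion. So H_0 ≅ Z.
rank ∂_1 = 5, rank ∂_2 = 7 ⇒ b_1 = 12 − 5 − 7 = 0; all invariant factors of ∂_2 are 1 so no torsion. So H_1 ≅ 0.
rank ∂_2 = 7, rank ∂_3 = 0 ⇒ b_2 = 8 − 7 − 0 = 1. So H_2 ≅ Z.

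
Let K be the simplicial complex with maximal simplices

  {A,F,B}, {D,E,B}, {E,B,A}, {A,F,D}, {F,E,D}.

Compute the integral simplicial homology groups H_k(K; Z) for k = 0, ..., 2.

H_0 ≅ Z,  H_1 ≅ Z,  H_2 = 0.

Fix the vertex order A < B < D < E < F and write every simplex with vertices in increasing order. Then dim K = 2 and the simplices of K are:

  0-simplices (5): A, B, D, E, F
  1-simplices (10): AB, AD, AE, AF, BD, BE, BF, DE, DF, EF
  2-simplices (5): ABE, ABF, ADF, BDE, DEF

Hence C_0 ≅ Z^5, C_1 ≅ Z^10, C_2 ≅ Z^5.

The boundary map ∂_1: C_1 → C_0 sends each edge [p,q] (with p < q) to q − p. For instance
  ∂BE = E − B.
The 5×10 boundary matrix has rank 4 and Smith normal form diag(1,1,1,1).

The boundary map ∂_2: C_2 → C_1 maps a triangle to the signed sum of its edges. For instance
  ∂ABE = BE − AE + AB,
  ∂BDE = DE − BE + BD.
The resulting 10×5 matrix has rank 5, and its Smith normal form has invariant factors (1,1,1,1,1).

Reading off H_k = ker ∂_k / im ∂_{k+1}:

  H_0: rank C_0 − rank ∂_1 = 5 − 4 = 1, and the invariant factors of ∂_1 are all 1, so H_0 ≅ Z.
  H_1: rank ker ∂_1 − rank ∂_2 = (10 − 4) − 5 = 1, and the invariant factors of ∂_2 are all 1, so H_1 ≅ Z.
  H_2: rank ker ∂_2 − rank ∂_3 = (5 − 5) − 0 = 0, and there is no ∂_3, so H_2 ≅ 0.

As a check, the Euler characteristic is 5 − 10 + 5 = 0, which agrees with 1 − 1 + 0 = 0.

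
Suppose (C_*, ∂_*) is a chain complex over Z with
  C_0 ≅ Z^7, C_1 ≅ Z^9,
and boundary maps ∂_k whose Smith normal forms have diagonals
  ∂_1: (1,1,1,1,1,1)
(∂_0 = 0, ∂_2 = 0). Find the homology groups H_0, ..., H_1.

H_0: b_0 = 7 − 0 − 6 = 1; torsion from ∂_1 factors > 1: none. So H_0 ≅ Z.
H_1: b_1 = 9 − 6 − 0 = 3; torsion from ∂_2 factors > 1: none. So H_1 ≅ Z^3.

H_0 ≅ Z,  H_1 ≅ Z^3.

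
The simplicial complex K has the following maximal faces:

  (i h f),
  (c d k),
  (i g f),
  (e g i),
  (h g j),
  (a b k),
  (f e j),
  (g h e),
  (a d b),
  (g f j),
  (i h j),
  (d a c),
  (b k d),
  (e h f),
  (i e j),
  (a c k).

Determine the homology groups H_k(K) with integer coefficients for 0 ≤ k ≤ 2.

H_0 = Z^2,  H_1 = Z_2,  H_2 = Z.

K has 11 vertices, 24 edges, 16 triangles.
rank ∂_0 = 0, rank ∂_1 = 9 ⇒ b_0 = 11 − 0 − 9 = 2; all invariant factors of ∂_1 are 1 so no torsion. So H_0 = Z^2.
rank ∂_1 = 9, rank ∂_2 = 15 ⇒ b_1 = 24 − 9 − 15 = 0; ∂_2 has invariant factor(s) [2] giving torsion. So H_1 = Z_2.
rank ∂_2 = 15, rank ∂_3 = 0 ⇒ b_2 = 16 − 15 − 0 = 1. So H_2 = Z.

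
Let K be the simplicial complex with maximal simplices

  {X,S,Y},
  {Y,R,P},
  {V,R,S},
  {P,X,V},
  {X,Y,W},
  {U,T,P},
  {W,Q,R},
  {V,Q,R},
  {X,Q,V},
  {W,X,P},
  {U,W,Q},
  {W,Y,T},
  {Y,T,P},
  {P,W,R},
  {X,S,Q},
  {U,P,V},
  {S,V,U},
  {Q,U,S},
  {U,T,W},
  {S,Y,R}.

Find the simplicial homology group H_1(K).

Fix the vertex order P < Q < R < S < T < U < V < W < X < Y and write every simplex with vertices in increasing order. Then dim K = 2 and the simplices of K are:

  0-simplices (10): P, Q, R, S, T, U, V, W, X, Y
  1-simplices (30): PR, PT, PU, PV, PW, PX, PY, QR, QS, QU, QV, QW, QX, RS, RV, RW, RY, SU, SV, SX, SY, TU, TW, TY, UV, UW, VX, WX, WY, XY
  2-simplices (20): PRW, PRY, PTU, PTY, PUV, PVX, PWX, QRV, QRW, QSU, QSX, QUW, QVX, RSV, RSY, SUV, SXY, TUW, TWY, WXY

so the chain groups are C_0 ≅ Z^10, C_1 ≅ Z^30, C_2 ≅ Z^20.

The boundary map ∂_1: C_1 → C_0 sends each edge [p,q] (with p < q) to q − p.
The resulting 10×30 matrix has rank 9, and its Smith normal form has invariant factors (1,1,1,1,1,1,1,1,1).

∂_2: C_2 → C_1 acts by ∂[p,q,r] = [q,r] − [p,r] + [p,q]. For instance
  ∂SXY = XY − SY + SX,
  ∂PTY = TY − PY + PT.
As a 30×20 matrix over Z this has rank 20, with invariant factors (1,1,1,1,1,1,1,1,1,1,1,1,1,1,1,1,1,1,1,2).

Computing H_k = (kernel of ∂_k) / (image of ∂_{k+1}):

  H_1: rank ker ∂_1 − rank ∂_2 = (30 − 9) − 20 = 1, and ∂_2 has invariant factor 2 > 1, so H_1 ≅ Z ⊕ Z_2.

H_1 ≅ Z ⊕ Z_2.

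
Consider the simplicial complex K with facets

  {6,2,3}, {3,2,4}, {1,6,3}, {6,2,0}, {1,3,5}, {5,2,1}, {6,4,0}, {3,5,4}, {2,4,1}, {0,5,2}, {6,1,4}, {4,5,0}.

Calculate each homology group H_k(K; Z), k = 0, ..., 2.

Order the vertices as 0 < 1 < 2 < 3 < 4 < 5 < 6. Listing each simplex with vertices in this order, K has dimension 2 with simplices:

  0-simplices (7): [0], [1], [2], [3], [4], [5], [6]
  1-simplices (18): [0,2], [0,4], [0,5], [0,6], [1,2], [1,3], [1,4], [1,5], [1,6], [2,3], [2,4], [2,5], [2,6], [3,4], [3,5], [3,6], [4,5], [4,6]
  2-simplices (12): [0,2,5], [0,2,6], [0,4,5], [0,4,6], [1,2,4], [1,2,5], [1,3,5], [1,3,6], [1,4,6], [2,3,4], [2,3,6], [3,4,5]

Hence C_0 ≅ Z^7, C_1 ≅ Z^18, C_2 ≅ Z^12.

Boundary ∂_1: C_1 → C_0 sends each edge [p,q] (with p < q) to q − p. For instance
  ∂[1,6] = [6] − [1].
The 7×18 boundary matrix has rank 6 and Smith normal form diag(1,1,1,1,1,1).

∂_2: C_2 → C_1 maps a triangle to the signed sum of its edges. For instance
  ∂[1,4,6] = [4,6] − [1,6] + [1,4],
  ∂[0,2,5] = [2,5] − [0,5] + [0,2].
This gives a 18×12 integer matrix of rank 12; reducing to Smith normal form yields diagonal entries (1,1,1,1,1,1,1,1,1,1,1,2).

Computing H_k = (kernel of ∂_k) / (image of ∂_{k+1}):

  H_0: rank C_0 − rank ∂_1 = 7 − 6 = 1, and the invariant factors of ∂_1 are all 1, so H_0 ≅ Z.
  H_1: rank ker ∂_1 − rank ∂_2 = (18 − 6) − 12 = 0, and ∂_2 has invariant factor 2 > 1, so H_1 ≅ Z/2Z.
  H_2: rank ker ∂_2 − rank ∂_3 = (12 − 12) − 0 = 0, and there is no ∂_3, so H_2 ≅ 0.

As a check, the Euler characteristic is 7 − 18 + 12 = 1, which agrees with 1 − 0 + 0 = 1.

H_0 = Z,  H_1 = Z/2Z,  H_2 = 0.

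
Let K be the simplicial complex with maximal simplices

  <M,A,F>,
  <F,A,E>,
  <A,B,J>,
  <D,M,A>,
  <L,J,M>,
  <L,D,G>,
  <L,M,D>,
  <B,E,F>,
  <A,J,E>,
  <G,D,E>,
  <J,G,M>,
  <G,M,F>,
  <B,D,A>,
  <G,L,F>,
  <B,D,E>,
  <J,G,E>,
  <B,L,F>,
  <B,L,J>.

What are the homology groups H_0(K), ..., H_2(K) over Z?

Fix the vertex order A < B < D < E < F < G < J < L < M and write every simplex with vertices in increasing order. Then dim K = 2 and the simplices of K are:

  0-simplices (9): A, B, D, E, F, G, J, L, M
  1-simplices (27): AB, AD, AE, AF, AJ, AM, BD, BE, BF, BJ, BL, DE, DG, DL, DM, EF, EG, EJ, FG, FL, FM, GJ, GL, GM, JL, JM, LM
  2-simplices (18): ABD, ABJ, ADM, AEF, AEJ, AFM, BDE, BEF, BFL, BJL, DEG, DGL, DLM, EGJ, FGL, FGM, GJM, JLM

giving chain groups C_0 ≅ Z^9, C_1 ≅ Z^27, C_2 ≅ Z^18.

Boundary ∂_1: C_1 → C_0 sends each edge [p,q] (with p < q) to q − p.
This gives a 9×27 integer matrix of rank 8; reducing to Smith normal form yields diagonal entries (1,1,1,1,1,1,1,1).

∂_2: C_2 → C_1 acts by ∂[p,q,r] = [q,r] − [p,r] + [p,q]. For instance
  ∂JLM = LM − JM + JL,
  ∂DEG = EG − DG + DE.
This gives a 27×18 integer matrix of rank 18; reducing to Smith normal form yields diagonal entries (1,1,1,1,1,1,1,1,1,1,1,1,1,1,1,1,1,2).

Computing H_k = (kernel of ∂_k) / (image of ∂_{k+1}):

  H_0: rank C_0 − rank ∂_1 = 9 − 8 = 1, and the invariant factors of ∂_1 are all 1, so H_0 ≅ Z.
  H_1: rank ker ∂_1 − rank ∂_2 = (27 − 8) − 18 = 1, and ∂_2 has invariant factor 2 > 1, so H_1 ≅ Z ⊕ Z/2Z.
  H_2: rank ker ∂_2 − rank ∂_3 = (18 − 18) − 0 = 0, and there is no ∂_3, so H_2 ≅ 0.

As a check, the Euler characteristic is 9 − 27 + 18 = 0, which agrees with 1 − 1 + 0 = 0.

H_0 = Z,  H_1 = Z ⊕ Z/2Z,  H_2 = 0.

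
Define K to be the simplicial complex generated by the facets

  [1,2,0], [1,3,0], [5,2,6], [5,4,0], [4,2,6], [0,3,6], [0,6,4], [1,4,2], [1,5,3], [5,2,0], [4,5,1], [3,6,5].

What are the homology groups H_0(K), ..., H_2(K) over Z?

K has 7 vertices, 18 edges, 12 triangles.
rank ∂_0 = 0, rank ∂_1 = 6 ⇒ b_0 = 7 − 0 − 6 = 1; all invariant factors of ∂_1 are 1 so no torsion. So H_0 ≅ Z.
rank ∂_1 = 6, rank ∂_2 = 12 ⇒ b_1 = 18 − 6 − 12 = 0; ∂_2 has invariant factor(s) [2] giving torsion. So H_1 ≅ Z/2Z.
rank ∂_2 = 12, rank ∂_3 = 0 ⇒ b_2 = 12 − 12 − 0 = 0. So H_2 ≅ 0.

H_0 = Z,  H_1 = Z/2Z,  H_2 = 0.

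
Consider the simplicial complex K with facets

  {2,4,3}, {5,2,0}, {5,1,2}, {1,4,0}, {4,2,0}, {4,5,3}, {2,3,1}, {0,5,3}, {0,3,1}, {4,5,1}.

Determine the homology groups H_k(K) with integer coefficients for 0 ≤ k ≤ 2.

H_0 ≅ Z,  H_1 ≅ Z/2,  H_2 = 0.

K has 6 vertices, 15 edges, 10 triangles.
rank ∂_0 = 0, rank ∂_1 = 5 ⇒ b_0 = 6 − 0 − 5 = 1; all invariant factors of ∂_1 are 1 so no torsion. So H_0 ≅ Z.
rank ∂_1 = 5, rank ∂_2 = 10 ⇒ b_1 = 15 − 5 − 10 = 0; ∂_2 has invariant factor(s) [2] giving torsion. So H_1 ≅ Z/2.
rank ∂_2 = 10, rank ∂_3 = 0 ⇒ b_2 = 10 − 10 − 0 = 0. So H_2 ≅ 0.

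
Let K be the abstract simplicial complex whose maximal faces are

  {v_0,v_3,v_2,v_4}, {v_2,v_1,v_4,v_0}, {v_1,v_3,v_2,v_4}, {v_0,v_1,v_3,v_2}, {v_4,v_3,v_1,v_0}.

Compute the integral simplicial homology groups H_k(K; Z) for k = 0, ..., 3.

Order the vertices as v_0 < v_1 < v_2 < v_3 < v_4. Listing each simplex with vertices in this order, K has dimension 3 with simplices:

  0-simplices (5): [v_0], [v_1], [v_2], [v_3], [v_4]
  1-simplices (10): [v_0,v_1], [v_0,v_2], [v_0,v_3], [v_0,v_4], [v_1,v_2], [v_1,v_3], [v_1,v_4], [v_2,v_3], [v_2,v_4], [v_3,v_4]
  2-simplices (10): [v_0,v_1,v_2], [v_0,v_1,v_3], [v_0,v_1,v_4], [v_0,v_2,v_3], [v_0,v_2,v_4], [v_0,v_3,v_4], [v_1,v_2,v_3], [v_1,v_2,v_4], [v_1,v_3,v_4], [v_2,v_3,v_4]
  3-simplices (5): [v_0,v_1,v_2,v_3], [v_0,v_1,v_2,v_4], [v_0,v_1,v_3,v_4], [v_0,v_2,v_3,v_4], [v_1,v_2,v_3,v_4]

Hence C_0 ≅ Z^5, C_1 ≅ Z^10, C_2 ≅ Z^10, C_3 ≅ Z^5.

∂_1: C_1 → C_0 maps an edge to its endpoints' difference, ∂[p,q] = q − p. For instance
  ∂[v_0,v_2] = [v_2] − [v_0].
As a 5×10 matrix over Z this has rank 4, with invariant factors (1,1,1,1).

The boundary map ∂_2: C_2 → C_1 sends each 2-simplex [p,q,r] to [q,r] − [p,r] + [p,q]. For instance
  ∂[v_1,v_3,v_4] = [v_3,v_4] − [v_1,v_4] + [v_1,v_3],
  ∂[v_0,v_1,v_2] = [v_1,v_2] − [v_0,v_2] + [v_0,v_1].
The 10×10 boundary matrix has rank 6 and Smith normal form diag(1,1,1,1,1,1).

∂_3: C_3 → C_2 sends each 3-simplex σ to the alternating sum Σ_i (−1)^i (σ with its i-th vertex removed). For instance
  ∂[v_1,v_2,v_3,v_4] = [v_2,v_3,v_4] − [v_1,v_3,v_4] + [v_1,v_2,v_4] − [v_1,v_2,v_3],
  ∂[v_0,v_2,v_3,v_4] = [v_2,v_3,v_4] − [v_0,v_3,v_4] + [v_0,v_2,v_4] − [v_0,v_2,v_3].
As a 10×5 matrix over Z this has rank 4, with invariant factors (1,1,1,1).

Now H_k = ker ∂_k / im ∂_{k+1}, so:

  H_0: rank C_0 − rank ∂_1 = 5 − 4 = 1, and the invariant factors of ∂_1 are all 1, so H_0 = Z.
  H_1: rank ker ∂_1 − rank ∂_2 = (10 − 4) − 6 = 0, and the invariant factors of ∂_2 are all 1, so H_1 = 0.
  H_2: rank ker ∂_2 − rank ∂_3 = (10 − 6) − 4 = 0, and the invariant factors of ∂_3 are all 1, so H_2 = 0.
  H_3: rank ker ∂_3 − rank ∂_4 = (5 − 4) − 0 = 1, and there is no ∂_4, so H_3 = Z.

H_0 ≅ Z,  H_1 = 0,  H_2 = 0,  H_3 ≅ Z.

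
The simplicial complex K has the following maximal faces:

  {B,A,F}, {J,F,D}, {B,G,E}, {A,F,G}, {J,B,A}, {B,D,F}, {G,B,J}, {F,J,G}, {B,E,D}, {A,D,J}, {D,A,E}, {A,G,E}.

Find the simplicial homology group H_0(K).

H_0 = Z.

Fix the vertex order A < B < D < E < F < G < J and write every simplex with vertices in increasing order. Then dim K = 2 and the simplices of K are:

  0-simplices (7): A, B, D, E, F, G, J
  1-simplices (18): AB, AD, AE, AF, AG, AJ, BD, BE, BF, BG, BJ, DE, DF, DJ, EG, FG, FJ, GJ
  2-simplices (12): ABF, ABJ, ADE, ADJ, AEG, AFG, BDE, BDF, BEG, BGJ, DFJ, FGJ

giving chain groups C_0 ≅ Z^7, C_1 ≅ Z^18, C_2 ≅ Z^12.

The boundary map ∂_1: C_1 → C_0 maps an edge to its endpoints' difference, ∂[p,q] = q − p.
The resulting 7×18 matrix has rank 6, and its Smith normal form has invariant factors (1,1,1,1,1,1).

Boundary ∂_2: C_2 → C_1 maps a triangle to the signed sum of its edges. For instance
  ∂AFG = FG − AG + AF,
  ∂BDF = DF − BF + BD.
This gives a 18×12 integer matrix of rank 12; reducing to Smith normal form yields diagonal entries (1,1,1,1,1,1,1,1,1,1,1,2).

Reading off H_k = ker ∂_k / im ∂_{k+1}:

  H_0: rank C_0 − rank ∂_1 = 7 − 6 = 1, and the invariant factors of ∂_1 are all 1, so H_0 ≅ Z.

(K is a triangulation of the real projective plane RP^2.)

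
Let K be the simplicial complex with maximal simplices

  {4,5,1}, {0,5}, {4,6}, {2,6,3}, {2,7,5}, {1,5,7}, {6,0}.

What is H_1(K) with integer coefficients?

Fix the vertex order 0 < 1 < 2 < 3 < 4 < 5 < 6 < 7 and write every simplex with vertices in increasing order. Then dim K = 2 and the simplices of K are:

  0-simplices (8): [0], [1], [2], [3], [4], [5], [6], [7]
  1-simplices (13): [0,5], [0,6], [1,4], [1,5], [1,7], [2,3], [2,5], [2,6], [2,7], [3,6], [4,5], [4,6], [5,7]
  2-simplices (4): [1,4,5], [1,5,7], [2,3,6], [2,5,7]

giving chain groups C_0 ≅ Z^8, C_1 ≅ Z^13, C_2 ≅ Z^4.

∂_1: C_1 → C_0 maps an edge to its endpoints' difference, ∂[p,q] = q − p. For instance
  ∂[0,6] = [6] − [0].
As a 8×13 matrix over Z this has rank 7, with invariant factors (1,1,1,1,1,1,1).

The boundary map ∂_2: C_2 → C_1 maps a triangle to the signed sum of its edges. For instance
  ∂[2,5,7] = [5,7] − [2,7] + [2,5],
  ∂[1,5,7] = [5,7] − [1,7] + [1,5].
The resulting 13×4 matrix has rank 4, and its Smith normal form has invariant factors (1,1,1,1).

Reading off H_k = ker ∂_k / im ∂_{k+1}:

  H_1: rank ker ∂_1 − rank ∂_2 = (13 − 7) − 4 = 2, and the invariant factors of ∂_2 are all 1, so H_1 ≅ Z^2.

H_1 ≅ Z^2.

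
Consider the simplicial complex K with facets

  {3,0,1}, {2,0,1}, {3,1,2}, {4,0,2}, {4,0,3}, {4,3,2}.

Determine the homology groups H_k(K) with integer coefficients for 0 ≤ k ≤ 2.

Order the vertices as 0 < 1 < 2 < 3 < 4. Listing each simplex with vertices in this order, K has dimension 2 with simplices:

  0-simplices (5): [0], [1], [2], [3], [4]
  1-simplices (9): [0,1], [0,2], [0,3], [0,4], [1,2], [1,3], [2,3], [2,4], [3,4]
  2-simplices (6): [0,1,2], [0,1,3], [0,2,4], [0,3,4], [1,2,3], [2,3,4]

Hence C_0 ≅ Z^5, C_1 ≅ Z^9, C_2 ≅ Z^6.

The boundary map ∂_1: C_1 → C_0 maps an edge to its endpoints' difference, ∂[p,q] = q − p.
The 5×9 boundary matrix has rank 4 and Smith normal form diag(1,1,1,1).

Boundary ∂_2: C_2 → C_1 sends each 2-simplex [p,q,r] to [q,r] − [p,r] + [p,q]. For instance
  ∂[0,3,4] = [3,4] − [0,4] + [0,3],
  ∂[1,2,3] = [2,3] − [1,3] + [1,2].
This gives a 9×6 integer matrix of rank 5; reducing to Smith normal form yields diagonal entries (1,1,1,1,1).

Reading off H_k = ker ∂_k / im ∂_{k+1}:

  H_0: rank C_0 − rank ∂_1 = 5 − 4 = 1, and the invariant factors of ∂_1 are all 1, so H_0 = Z.
  H_1: rank ker ∂_1 − rank ∂_2 = (9 − 4) − 5 = 0, and the invariant factors of ∂_2 are all 1, so H_1 = 0.
  H_2: rank ker ∂_2 − rank ∂_3 = (6 − 5) − 0 = 1, and there is no ∂_3, so H_2 = Z.

As a check, the Euler characteristic is 5 − 9 + 6 = 2, which agrees with 1 − 0 + 1 = 2.

H_0 ≅ Z,  H_1 = 0,  H_2 ≅ Z.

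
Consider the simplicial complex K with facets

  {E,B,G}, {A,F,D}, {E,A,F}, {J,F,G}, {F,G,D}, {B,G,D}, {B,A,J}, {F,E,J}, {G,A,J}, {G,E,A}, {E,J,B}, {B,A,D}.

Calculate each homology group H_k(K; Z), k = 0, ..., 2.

H_0 = Z,  H_1 = Z_2,  H_2 = 0.

K has 7 vertices, 18 edges, 12 triangles.
rank ∂_0 = 0, rank ∂_1 = 6 ⇒ b_0 = 7 − 0 − 6 = 1; all invariant factors of ∂_1 are 1 so no torsion. So H_0 = Z.
rank ∂_1 = 6, rank ∂_2 = 12 ⇒ b_1 = 18 − 6 − 12 = 0; ∂_2 has invariant factor(s) [2] giving torsion. So H_1 = Z_2.
rank ∂_2 = 12, rank ∂_3 = 0 ⇒ b_2 = 12 − 12 − 0 = 0. So H_2 = 0.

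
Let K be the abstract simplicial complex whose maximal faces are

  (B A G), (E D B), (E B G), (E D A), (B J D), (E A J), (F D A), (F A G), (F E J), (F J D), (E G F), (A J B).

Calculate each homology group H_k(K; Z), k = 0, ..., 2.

H_0 ≅ Z,  H_1 ≅ Z/2,  H_2 = 0.

Take the total order A < B < D < E < F < G < J on the vertex set. Then K (dimension 2) consists of the simplices:

  0-simplices (7): A, B, D, E, F, G, J
  1-simplices (18): AB, AD, AE, AF, AG, AJ, BD, BE, BG, BJ, DE, DF, DJ, EF, EG, EJ, FG, FJ
  2-simplices (12): ABG, ABJ, ADE, ADF, AEJ, AFG, BDE, BDJ, BEG, DFJ, EFG, EFJ

so the chain groups are C_0 ≅ Z^7, C_1 ≅ Z^18, C_2 ≅ Z^12.

The boundary map ∂_1: C_1 → C_0 is given by ∂[p,q] = [q] − [p]. For instance
  ∂DE = E − D.
This gives a 7×18 integer matrix of rank 6; reducing to Smith normal form yields diagonal entries (1,1,1,1,1,1).

Boundary ∂_2: C_2 → C_1 sends each 2-simplex [p,q,r] to [q,r] − [p,r] + [p,q]. For instance
  ∂ABG = BG − AG + AB,
  ∂AEJ = EJ − AJ + AE.
This gives a 18×12 integer matrix of rank 12; reducing to Smith normal form yields diagonal entries (1,1,1,1,1,1,1,1,1,1,1,2).

Now H_k = ker ∂_k / im ∂_{k+1}, so:

  H_0: rank C_0 − rank ∂_1 = 7 − 6 = 1, and the invariant factors of ∂_1 are all 1, so H_0 ≅ Z.
  H_1: rank ker ∂_1 − rank ∂_2 = (18 − 6) − 12 = 0, and ∂_2 has invariant factor 2 > 1, so H_1 ≅ Z/2.
  H_2: rank ker ∂_2 − rank ∂_3 = (12 − 12) − 0 = 0, and there is no ∂_3, so H_2 ≅ 0.

As a check, the Euler characteristic is 7 − 18 + 12 = 1, which agrees with 1 − 0 + 0 = 1.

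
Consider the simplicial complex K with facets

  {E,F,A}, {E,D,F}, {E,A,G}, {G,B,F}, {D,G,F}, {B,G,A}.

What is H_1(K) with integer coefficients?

We work with the vertex ordering A < B < D < E < F < G. The simplices of K, each written with vertices in increasing order, are:

  0-simplices (6): A, B, D, E, F, G
  1-simplices (12): AB, AE, AF, AG, BF, BG, DE, DF, DG, EF, EG, FG
  2-simplices (6): ABG, AEF, AEG, BFG, DEF, DFG

Hence C_0 ≅ Z^6, C_1 ≅ Z^12, C_2 ≅ Z^6.

The boundary map ∂_1: C_1 → C_0 is given by ∂[p,q] = [q] − [p].
The resulting 6×12 matrix has rank 5, and its Smith normal form has invariant factors (1,1,1,1,1).

Boundary ∂_2: C_2 → C_1 sends each 2-simplex [p,q,r] to [q,r] − [p,r] + [p,q]. For instance
  ∂BFG = FG − BG + BF,
  ∂AEF = EF − AF + AE.
This gives a 12×6 integer matrix of rank 6; reducing to Smith normal form yields diagonal entries (1,1,1,1,1,1).

Reading off H_k = ker ∂_k / im ∂_{k+1}:

  H_1: rank ker ∂_1 − rank ∂_2 = (12 − 5) − 6 = 1, and the invariant factors of ∂_2 are all 1, so H_1 ≅ Z.

(K is a triangulation of the cylinder S^1 x I.)

H_1 ≅ Z.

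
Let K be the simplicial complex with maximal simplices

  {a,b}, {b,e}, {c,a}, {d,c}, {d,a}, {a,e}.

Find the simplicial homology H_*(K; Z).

K has 5 vertices, 6 edges.
rank ∂_0 = 0, rank ∂_1 = 4 ⇒ b_0 = 5 − 0 − 4 = 1; all invariant factors of ∂_1 are 1 so no torsion. So H_0 ≅ Z.
rank ∂_1 = 4, rank ∂_2 = 0 ⇒ b_1 = 6 − 4 − 0 = 2. So H_1 ≅ Z^2.

H_0 ≅ Z,  H_1 ≅ Z^2.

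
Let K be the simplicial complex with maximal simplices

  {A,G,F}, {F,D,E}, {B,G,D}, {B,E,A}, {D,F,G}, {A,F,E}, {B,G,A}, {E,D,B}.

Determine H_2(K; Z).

H_2 = Z.

We work with the vertex ordering A < B < D < E < F < G. The simplices of K, each written with vertices in increasing order, are:

  0-simplices (6): A, B, D, E, F, G
  1-simplices (12): AB, AE, AF, AG, BD, BE, BG, DE, DF, DG, EF, FG
  2-simplices (8): ABE, ABG, AEF, AFG, BDE, BDG, DEF, DFG

giving chain groups C_0 ≅ Z^6, C_1 ≅ Z^12, C_2 ≅ Z^8.

Boundary ∂_1: C_1 → C_0 maps an edge to its endpoints' difference, ∂[p,q] = q − p.
The resulting 6×12 matrix has rank 5, and its Smith normal form has invariant factors (1,1,1,1,1).

Boundary ∂_2: C_2 → C_1 maps a triangle to the signed sum of its edges. For instance
  ∂AEF = EF − AF + AE,
  ∂ABE = BE − AE + AB.
As a 12×8 matrix over Z this has rank 7, with invariant factors (1,1,1,1,1,1,1).

From H_k ≅ ker(∂_k) / im(∂_{k+1}) we obtain:

  H_2: rank ker ∂_2 − rank ∂_3 = (8 − 7) − 0 = 1, and there is no ∂_3, so H_2 ≅ Z.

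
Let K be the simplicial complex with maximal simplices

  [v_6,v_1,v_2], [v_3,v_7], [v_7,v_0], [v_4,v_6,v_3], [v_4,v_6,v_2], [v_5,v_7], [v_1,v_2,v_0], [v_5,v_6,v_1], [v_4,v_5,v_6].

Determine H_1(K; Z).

H_1 = Z^2.

We work with the vertex ordering v_0 < v_1 < v_2 < v_3 < v_4 < v_5 < v_6 < v_7. The simplices of K, each written with vertices in increasing order, are:

  0-simplices (8): [v_0], [v_1], [v_2], [v_3], [v_4], [v_5], [v_6], [v_7]
  1-simplices (15): (15 of them)
  2-simplices (6): [v_0,v_1,v_2], [v_1,v_2,v_6], [v_1,v_5,v_6], [v_2,v_4,v_6], [v_3,v_4,v_6], [v_4,v_5,v_6]

giving chain groups C_0 ≅ Z^8, C_1 ≅ Z^15, C_2 ≅ Z^6.

Boundary ∂_1: C_1 → C_0 is given by ∂[p,q] = [q] − [p].
The 8×15 boundary matrix has rank 7 and Smith normal form diag(1,1,1,1,1,1,1).

Boundary ∂_2: C_2 → C_1 maps a triangle to the signed sum of its edges. For instance
  ∂[v_1,v_2,v_6] = [v_2,v_6] − [v_1,v_6] + [v_1,v_2],
  ∂[v_4,v_5,v_6] = [v_5,v_6] − [v_4,v_6] + [v_4,v_5].
As a 15×6 matrix over Z this has rank 6, with invariant factors (1,1,1,1,1,1).

From H_k ≅ ker(∂_k) / im(∂_{k+1}) we obtain:

  H_1: rank ker ∂_1 − rank ∂_2 = (15 − 7) − 6 = 2, and the invariant factors of ∂_2 are all 1, so H_1 ≅ Z^2.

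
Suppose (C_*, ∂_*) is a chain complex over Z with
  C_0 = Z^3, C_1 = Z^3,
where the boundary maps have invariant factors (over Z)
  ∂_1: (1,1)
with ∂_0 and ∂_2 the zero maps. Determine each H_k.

H_0: b_0 = 3 − 0 − 2 = 1; torsion from ∂_1 factors > 1: none. So H_0 = Z.
H_1: b_1 = 3 − 2 − 0 = 1; torsion from ∂_2 factors > 1: none. So H_1 = Z.

H_0 = Z,  H_1 = Z.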